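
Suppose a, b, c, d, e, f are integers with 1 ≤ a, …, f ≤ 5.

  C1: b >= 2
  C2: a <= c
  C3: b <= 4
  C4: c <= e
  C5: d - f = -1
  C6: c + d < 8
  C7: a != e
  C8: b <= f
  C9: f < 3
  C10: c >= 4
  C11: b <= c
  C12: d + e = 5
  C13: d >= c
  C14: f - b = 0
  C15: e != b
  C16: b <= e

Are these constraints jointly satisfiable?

From constraints 10 and 13: d ≥ c ≥ 4. From constraints 1 and 16: e ≥ b ≥ 2. Hence d + e ≥ 6. But constraint 12 requires d + e = 5, and 5 < 6. Contradiction.

Unsatisfiable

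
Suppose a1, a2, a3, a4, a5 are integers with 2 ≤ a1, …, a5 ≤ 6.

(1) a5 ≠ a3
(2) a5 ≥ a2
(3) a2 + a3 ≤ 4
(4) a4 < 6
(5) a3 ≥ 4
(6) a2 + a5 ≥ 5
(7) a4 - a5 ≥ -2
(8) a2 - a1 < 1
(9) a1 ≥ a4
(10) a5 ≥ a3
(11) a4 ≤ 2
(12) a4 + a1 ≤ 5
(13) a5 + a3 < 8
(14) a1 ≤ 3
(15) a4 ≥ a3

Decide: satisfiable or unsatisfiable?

From constraints 5 and 15: a4 ≥ a3 and a3 ≥ 4, so a4 ≥ 4. From constraints 9 and 14: a4 ≤ a1 and a1 ≤ 3, so a4 ≤ 3. But 3 < 4, so no value of a4 works.

Unsatisfiable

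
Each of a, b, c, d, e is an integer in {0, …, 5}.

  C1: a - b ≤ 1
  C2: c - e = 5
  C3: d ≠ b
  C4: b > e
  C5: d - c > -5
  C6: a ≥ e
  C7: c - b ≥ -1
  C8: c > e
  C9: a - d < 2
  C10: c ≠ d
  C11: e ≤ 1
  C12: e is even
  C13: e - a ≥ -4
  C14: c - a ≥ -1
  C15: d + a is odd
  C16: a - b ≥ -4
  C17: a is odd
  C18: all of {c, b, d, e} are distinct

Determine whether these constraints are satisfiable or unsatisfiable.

Take a = 3, b = 4, c = 5, d = 2, e = 0. Then constraint 1: a - b = -1; constraint 2: c - e = 5, and every other listed constraint is also met.

Satisfiable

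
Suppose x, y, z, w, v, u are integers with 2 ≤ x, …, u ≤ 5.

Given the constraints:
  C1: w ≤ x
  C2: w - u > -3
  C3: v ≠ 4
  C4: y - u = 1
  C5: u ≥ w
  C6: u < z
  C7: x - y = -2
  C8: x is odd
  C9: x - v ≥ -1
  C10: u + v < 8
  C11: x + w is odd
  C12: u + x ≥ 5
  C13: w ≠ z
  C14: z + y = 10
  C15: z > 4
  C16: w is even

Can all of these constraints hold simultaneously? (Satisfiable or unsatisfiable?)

Satisfiable

Try x = 3, y = 5, z = 5, w = 2, v = 3, u = 4.
Check constraint 2: w - u = -2; constraint 4: y - u = 1; constraint 7: x - y = -2. The remaining constraints are straightforward to verify.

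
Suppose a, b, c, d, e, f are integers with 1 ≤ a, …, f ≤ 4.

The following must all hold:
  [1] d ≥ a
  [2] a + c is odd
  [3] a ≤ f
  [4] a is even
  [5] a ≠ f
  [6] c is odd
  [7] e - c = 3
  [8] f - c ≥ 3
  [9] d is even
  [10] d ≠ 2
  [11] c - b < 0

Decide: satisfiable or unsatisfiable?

Setting (a, b, c, d, e, f) = (2, 4, 1, 4, 4, 4) satisfies everything: constraint 7: e - c = 3; constraint 8: f - c = 3, and the others follow.

Satisfiable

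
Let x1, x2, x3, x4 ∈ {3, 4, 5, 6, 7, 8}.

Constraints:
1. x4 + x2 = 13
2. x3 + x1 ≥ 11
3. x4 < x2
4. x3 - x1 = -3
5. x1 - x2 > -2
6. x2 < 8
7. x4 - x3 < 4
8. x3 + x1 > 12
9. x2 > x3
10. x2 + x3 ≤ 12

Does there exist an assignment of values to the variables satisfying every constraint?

Satisfiable

One satisfying assignment is x1 = 8, x2 = 7, x3 = 5, x4 = 6.
For the less obvious constraints — constraint 1: x4 + x2 = 13; constraint 2: x3 + x1 = 13; constraint 4: x3 - x1 = -3 — and the others hold by inspection.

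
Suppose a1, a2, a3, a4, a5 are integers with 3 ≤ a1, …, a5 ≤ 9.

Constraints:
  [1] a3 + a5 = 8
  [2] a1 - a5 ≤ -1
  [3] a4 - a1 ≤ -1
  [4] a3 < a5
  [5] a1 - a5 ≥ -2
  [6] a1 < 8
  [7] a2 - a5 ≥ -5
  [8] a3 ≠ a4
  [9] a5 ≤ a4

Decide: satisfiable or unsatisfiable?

Unsatisfiable

Constraints 2, 3, and 9 give a5 ≤ a4, a4 < a1, a1 < a5. Chaining: a5 ≤ a4 < a1 < a5, which forces a5 < a5 — impossible.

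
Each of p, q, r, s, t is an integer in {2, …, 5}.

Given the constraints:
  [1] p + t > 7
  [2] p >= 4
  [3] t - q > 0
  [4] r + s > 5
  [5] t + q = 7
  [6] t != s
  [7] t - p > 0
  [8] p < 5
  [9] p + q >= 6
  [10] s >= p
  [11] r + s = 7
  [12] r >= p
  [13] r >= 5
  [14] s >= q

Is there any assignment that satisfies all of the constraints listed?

From constraint 13: r ≥ 5. From constraints 2 and 10: s ≥ p ≥ 4. Hence r + s ≥ 9. But constraint 11 requires r + s = 7, and 7 < 9. Contradiction.

Unsatisfiable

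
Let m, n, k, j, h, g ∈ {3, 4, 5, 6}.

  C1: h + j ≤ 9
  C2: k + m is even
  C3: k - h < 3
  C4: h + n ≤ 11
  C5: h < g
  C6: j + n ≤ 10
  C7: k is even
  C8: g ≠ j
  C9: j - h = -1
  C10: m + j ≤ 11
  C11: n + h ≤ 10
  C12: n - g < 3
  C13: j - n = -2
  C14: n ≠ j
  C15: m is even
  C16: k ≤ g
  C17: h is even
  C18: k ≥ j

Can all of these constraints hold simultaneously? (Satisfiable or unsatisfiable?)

Satisfiable

Take m = 6, n = 5, k = 4, j = 3, h = 4, g = 5. Then constraint 1: h + j = 7; constraint 3: k - h = 0, and every other listed constraint is also met.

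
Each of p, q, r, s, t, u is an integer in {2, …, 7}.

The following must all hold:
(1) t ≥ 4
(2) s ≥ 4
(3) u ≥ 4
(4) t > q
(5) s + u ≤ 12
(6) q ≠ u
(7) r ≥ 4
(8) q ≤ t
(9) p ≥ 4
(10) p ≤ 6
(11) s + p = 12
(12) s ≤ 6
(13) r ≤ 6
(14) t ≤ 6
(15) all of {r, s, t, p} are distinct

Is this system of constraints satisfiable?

Constraints 1, 2, 7, 9, 10, 12, 13, and 14 confine each of r, s, t, p to the 3 values {4, …, 6}.
Constraint 15 requires all 4 of them to be distinct, but only 3 values are available — impossible by the pigeonhole principle.

Unsatisfiable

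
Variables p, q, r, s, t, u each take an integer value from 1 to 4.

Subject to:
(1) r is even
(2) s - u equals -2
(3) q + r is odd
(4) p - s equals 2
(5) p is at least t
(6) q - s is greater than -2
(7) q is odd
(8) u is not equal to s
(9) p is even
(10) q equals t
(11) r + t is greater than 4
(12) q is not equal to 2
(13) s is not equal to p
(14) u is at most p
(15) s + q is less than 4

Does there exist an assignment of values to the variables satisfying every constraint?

Satisfiable

Take p = 4, q = 1, r = 4, s = 2, t = 1, u = 4. Then constraint 2: s - u = -2; constraint 4: p - s = 2, and every other listed constraint is also met.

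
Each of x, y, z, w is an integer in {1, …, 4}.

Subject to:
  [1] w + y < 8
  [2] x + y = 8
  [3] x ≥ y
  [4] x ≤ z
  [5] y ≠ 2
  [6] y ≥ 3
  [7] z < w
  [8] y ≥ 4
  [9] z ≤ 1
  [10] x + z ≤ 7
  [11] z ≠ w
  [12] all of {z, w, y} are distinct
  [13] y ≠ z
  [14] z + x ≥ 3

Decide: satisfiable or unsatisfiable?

Unsatisfiable

From constraints 3 and 8: x ≥ y and y ≥ 4, so x ≥ 4. From constraints 4 and 9: x ≤ z and z ≤ 1, so x ≤ 1. But 1 < 4, so no value of x works.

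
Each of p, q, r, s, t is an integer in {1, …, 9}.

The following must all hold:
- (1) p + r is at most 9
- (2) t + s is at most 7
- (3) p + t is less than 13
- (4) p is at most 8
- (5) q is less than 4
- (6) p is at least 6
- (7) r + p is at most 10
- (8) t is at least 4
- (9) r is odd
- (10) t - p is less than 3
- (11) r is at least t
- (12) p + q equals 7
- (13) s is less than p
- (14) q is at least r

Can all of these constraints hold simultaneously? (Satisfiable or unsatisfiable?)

From constraint 6: p ≥ 6. From constraints 8 and 11: r ≥ t ≥ 4. Hence p + r ≥ 10. But constraint 1 requires p + r ≤ 9, and 9 < 10. Contradiction.

Unsatisfiable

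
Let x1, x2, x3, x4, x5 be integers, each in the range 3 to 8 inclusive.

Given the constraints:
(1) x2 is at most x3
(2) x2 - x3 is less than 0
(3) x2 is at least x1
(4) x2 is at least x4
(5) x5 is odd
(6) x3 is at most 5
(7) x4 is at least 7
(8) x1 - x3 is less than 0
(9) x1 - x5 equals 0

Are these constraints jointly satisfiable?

From constraints 4 and 7: x2 ≥ x4 and x4 ≥ 7, so x2 ≥ 7. From constraints 1 and 6: x2 ≤ x3 and x3 ≤ 5, so x2 ≤ 5. But 5 < 7, so no value of x2 works.

Unsatisfiable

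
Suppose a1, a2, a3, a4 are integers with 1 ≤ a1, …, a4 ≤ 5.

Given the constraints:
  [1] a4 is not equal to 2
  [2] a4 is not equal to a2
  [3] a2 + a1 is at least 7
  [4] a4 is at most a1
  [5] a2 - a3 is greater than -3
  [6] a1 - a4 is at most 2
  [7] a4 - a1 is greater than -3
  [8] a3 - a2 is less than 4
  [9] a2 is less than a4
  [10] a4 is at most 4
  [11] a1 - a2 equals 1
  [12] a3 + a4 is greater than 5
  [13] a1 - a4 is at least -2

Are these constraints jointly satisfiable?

Satisfiable

Try a1 = 4, a2 = 3, a3 = 4, a4 = 4.
Check constraint 3: a2 + a1 = 7; constraint 5: a2 - a3 = -1. The remaining constraints are straightforward to verify.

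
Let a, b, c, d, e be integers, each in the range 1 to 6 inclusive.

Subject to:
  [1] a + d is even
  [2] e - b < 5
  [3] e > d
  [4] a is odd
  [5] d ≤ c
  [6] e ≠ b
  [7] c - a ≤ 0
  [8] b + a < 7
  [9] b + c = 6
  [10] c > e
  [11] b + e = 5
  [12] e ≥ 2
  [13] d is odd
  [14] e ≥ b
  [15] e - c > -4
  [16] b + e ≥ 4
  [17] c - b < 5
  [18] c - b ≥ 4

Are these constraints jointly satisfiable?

One satisfying assignment is a = 5, b = 1, c = 5, d = 1, e = 4.
For the less obvious constraints — constraint 2: e - b = 3; constraint 7: c - a = 0; constraint 8: b + a = 6 — and the others hold by inspection.

Satisfiable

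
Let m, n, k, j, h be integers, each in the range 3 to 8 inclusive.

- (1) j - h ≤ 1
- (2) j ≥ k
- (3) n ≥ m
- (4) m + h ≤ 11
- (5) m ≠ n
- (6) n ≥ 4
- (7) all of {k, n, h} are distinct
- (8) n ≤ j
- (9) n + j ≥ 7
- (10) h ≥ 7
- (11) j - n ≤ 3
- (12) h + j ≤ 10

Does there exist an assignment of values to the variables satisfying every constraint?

Unsatisfiable

From constraint 10: h ≥ 7. From constraints 6 and 8: j ≥ n ≥ 4. Hence h + j ≥ 11. But constraint 12 requires h + j ≤ 10, and 10 < 11. Contradiction.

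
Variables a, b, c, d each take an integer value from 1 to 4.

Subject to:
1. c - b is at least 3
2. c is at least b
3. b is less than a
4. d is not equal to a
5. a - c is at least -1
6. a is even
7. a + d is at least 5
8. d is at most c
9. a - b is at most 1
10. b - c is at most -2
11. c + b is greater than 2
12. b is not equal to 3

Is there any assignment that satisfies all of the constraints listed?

Constraints 1, 5, and 9 give b − a ≥ -1, a − c ≥ -1, c − b ≥ 3.
Adding all 3 inequalities: the left sides telescope to 0, and the right sides sum to (-1) + (-1) + 3 = 1. So 0 ≥ 1, which is false.

Unsatisfiable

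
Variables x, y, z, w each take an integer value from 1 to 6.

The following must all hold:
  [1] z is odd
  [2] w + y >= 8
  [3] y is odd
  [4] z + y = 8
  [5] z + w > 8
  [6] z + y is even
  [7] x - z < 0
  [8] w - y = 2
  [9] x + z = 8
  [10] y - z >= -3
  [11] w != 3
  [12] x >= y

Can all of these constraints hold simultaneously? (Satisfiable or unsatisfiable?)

Satisfiable

The assignment x = 3, y = 3, z = 5, w = 5 works:
  constraint 2 holds since w + y = 8.
  constraint 4 holds since z + y = 8.
The rest check out directly.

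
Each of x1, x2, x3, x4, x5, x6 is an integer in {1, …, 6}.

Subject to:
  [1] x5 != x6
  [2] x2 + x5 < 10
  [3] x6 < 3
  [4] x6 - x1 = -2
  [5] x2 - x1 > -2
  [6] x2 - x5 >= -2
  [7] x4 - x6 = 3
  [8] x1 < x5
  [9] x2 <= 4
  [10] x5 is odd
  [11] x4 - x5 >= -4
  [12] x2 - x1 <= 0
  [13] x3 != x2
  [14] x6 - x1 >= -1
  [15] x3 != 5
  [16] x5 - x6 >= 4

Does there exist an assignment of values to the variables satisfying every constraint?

Constraints 6, 12, 14, and 16 give x1 − x2 ≥ 0, x2 − x5 ≥ -2, x5 − x6 ≥ 4, x6 − x1 ≥ -1.
Adding all 4 inequalities: the left sides telescope to 0, and the right sides sum to 0 + (-2) + 4 + (-1) = 1. So 0 ≥ 1, which is false.

Unsatisfiable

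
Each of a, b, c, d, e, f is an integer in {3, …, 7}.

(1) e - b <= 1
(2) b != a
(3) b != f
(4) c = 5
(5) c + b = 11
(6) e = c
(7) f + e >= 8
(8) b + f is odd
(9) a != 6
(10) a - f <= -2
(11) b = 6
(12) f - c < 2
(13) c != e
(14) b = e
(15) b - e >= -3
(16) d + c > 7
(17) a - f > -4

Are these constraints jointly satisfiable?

Unsatisfiable

Constraint 11 fixes b = 6 and constraint 4 fixes c = 5. Constraints 6 and 14 give b = e = c, so b = c. But 6 ≠ 5 — contradiction.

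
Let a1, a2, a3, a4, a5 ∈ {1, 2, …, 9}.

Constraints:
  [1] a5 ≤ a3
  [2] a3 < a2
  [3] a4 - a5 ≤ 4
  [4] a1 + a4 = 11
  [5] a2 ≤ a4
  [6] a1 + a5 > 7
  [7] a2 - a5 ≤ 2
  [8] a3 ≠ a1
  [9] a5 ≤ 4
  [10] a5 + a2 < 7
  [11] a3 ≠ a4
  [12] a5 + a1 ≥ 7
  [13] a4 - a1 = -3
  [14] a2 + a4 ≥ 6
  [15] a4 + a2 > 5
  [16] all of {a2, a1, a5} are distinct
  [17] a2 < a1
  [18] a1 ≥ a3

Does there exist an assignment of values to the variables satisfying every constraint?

Take a1 = 7, a2 = 3, a3 = 1, a4 = 4, a5 = 1. Then constraint 3: a4 - a5 = 3; constraint 4: a1 + a4 = 11, and every other listed constraint is also met.

Satisfiable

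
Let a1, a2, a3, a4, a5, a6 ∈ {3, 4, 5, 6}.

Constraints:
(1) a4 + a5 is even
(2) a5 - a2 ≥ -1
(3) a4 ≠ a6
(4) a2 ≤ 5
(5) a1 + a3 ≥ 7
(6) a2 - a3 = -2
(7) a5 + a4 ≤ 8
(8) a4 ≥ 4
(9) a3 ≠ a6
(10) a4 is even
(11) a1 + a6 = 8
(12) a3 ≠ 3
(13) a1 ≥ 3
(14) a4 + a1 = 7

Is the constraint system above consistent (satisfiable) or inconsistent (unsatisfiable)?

The assignment a1 = 3, a2 = 4, a3 = 6, a4 = 4, a5 = 4, a6 = 5 works:
  constraint 2 holds since a5 - a2 = 0.
  constraint 5 holds since a1 + a3 = 9.
  constraint 6 holds since a2 - a3 = -2.
The rest check out directly.

Satisfiable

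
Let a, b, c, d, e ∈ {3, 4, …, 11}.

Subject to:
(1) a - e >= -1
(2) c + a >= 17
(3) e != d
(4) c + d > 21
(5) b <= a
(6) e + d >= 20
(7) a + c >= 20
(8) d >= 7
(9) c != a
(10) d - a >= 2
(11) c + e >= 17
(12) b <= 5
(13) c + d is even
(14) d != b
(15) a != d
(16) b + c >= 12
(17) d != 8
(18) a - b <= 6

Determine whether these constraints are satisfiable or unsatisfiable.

The assignment a = 9, b = 3, c = 11, d = 11, e = 9 works:
  constraint 1 holds since a - e = 0.
  constraint 2 holds since c + a = 20.
  constraint 4 holds since c + d = 22.
The rest check out directly.

Satisfiable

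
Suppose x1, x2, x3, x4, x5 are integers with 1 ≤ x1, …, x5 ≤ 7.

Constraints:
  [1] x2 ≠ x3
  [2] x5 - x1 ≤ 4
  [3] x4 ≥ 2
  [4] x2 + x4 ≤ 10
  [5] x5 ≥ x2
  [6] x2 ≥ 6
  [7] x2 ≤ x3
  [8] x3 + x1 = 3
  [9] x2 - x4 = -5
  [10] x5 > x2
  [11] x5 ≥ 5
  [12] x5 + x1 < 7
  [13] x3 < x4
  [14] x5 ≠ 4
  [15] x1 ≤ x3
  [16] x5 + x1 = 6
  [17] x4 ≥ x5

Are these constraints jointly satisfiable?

From constraint 6: x2 ≥ 6. From constraints 11 and 17: x4 ≥ x5 ≥ 5. Hence x2 + x4 ≥ 11. But constraint 4 requires x2 + x4 ≤ 10, and 10 < 11. Contradiction.

Unsatisfiable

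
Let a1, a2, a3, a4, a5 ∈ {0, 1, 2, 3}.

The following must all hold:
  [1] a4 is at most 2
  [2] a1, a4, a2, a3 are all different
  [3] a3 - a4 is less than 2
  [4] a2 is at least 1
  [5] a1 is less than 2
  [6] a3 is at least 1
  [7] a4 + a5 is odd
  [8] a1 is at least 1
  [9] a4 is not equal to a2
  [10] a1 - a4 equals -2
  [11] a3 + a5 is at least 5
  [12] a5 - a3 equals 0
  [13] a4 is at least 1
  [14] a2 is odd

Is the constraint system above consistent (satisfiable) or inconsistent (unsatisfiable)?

Constraints 4, 6, 8, and 13 confine each of a1, a4, a2, a3 to the 3 values {1, …, 3} (the domain already gives each ≤ 3).
Constraint 2 requires all 4 of them to be distinct, but only 3 values are available — impossible by the pigeonhole principle.

Unsatisfiable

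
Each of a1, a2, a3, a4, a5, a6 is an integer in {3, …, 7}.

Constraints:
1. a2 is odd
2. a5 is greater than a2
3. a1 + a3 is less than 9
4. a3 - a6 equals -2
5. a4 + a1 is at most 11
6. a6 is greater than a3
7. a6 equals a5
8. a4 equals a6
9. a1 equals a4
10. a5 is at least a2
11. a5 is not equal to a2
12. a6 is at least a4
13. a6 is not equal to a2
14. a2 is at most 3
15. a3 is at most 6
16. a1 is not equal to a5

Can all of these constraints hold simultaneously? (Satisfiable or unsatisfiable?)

Unsatisfiable

From constraints 7, 8, and 9, a1 = a4 = a6 = a5, so a1 = a5. But constraint 16 says a1 ≠ a5. Contradiction.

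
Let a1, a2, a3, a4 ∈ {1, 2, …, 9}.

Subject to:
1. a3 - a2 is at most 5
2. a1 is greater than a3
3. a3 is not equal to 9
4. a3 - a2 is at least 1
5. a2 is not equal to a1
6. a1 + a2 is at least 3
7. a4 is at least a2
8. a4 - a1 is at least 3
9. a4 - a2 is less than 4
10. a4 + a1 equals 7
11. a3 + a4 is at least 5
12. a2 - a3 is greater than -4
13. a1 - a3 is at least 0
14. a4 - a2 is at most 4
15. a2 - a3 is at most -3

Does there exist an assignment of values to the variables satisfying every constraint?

Constraints 8, 13, 14, and 15 give a4 − a1 ≥ 3, a1 − a3 ≥ 0, a3 − a2 ≥ 3, a2 − a4 ≥ -4.
Adding all 4 inequalities: the left sides telescope to 0, and the right sides sum to 3 + 0 + 3 + (-4) = 2. So 0 ≥ 2, which is false.

Unsatisfiable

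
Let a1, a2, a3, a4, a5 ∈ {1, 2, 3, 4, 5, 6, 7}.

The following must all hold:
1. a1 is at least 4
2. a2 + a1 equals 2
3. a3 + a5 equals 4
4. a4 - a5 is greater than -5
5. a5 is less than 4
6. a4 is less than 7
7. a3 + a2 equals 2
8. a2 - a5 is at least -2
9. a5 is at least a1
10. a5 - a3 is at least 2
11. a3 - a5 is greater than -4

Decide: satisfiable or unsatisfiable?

From constraints 1 and 9: a5 ≥ a1 and a1 ≥ 4, so a5 ≥ 4. From constraint 5: a5 ≤ 3. But 3 < 4, so no value of a5 works.

Unsatisfiable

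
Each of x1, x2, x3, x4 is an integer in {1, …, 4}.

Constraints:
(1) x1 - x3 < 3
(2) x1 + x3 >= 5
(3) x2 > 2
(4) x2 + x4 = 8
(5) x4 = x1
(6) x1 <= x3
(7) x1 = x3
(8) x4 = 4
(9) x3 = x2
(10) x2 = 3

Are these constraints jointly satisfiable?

Unsatisfiable

Constraint 8 fixes x4 = 4 and constraint 10 fixes x2 = 3. Constraints 5, 7, and 9 give x4 = x1 = x3 = x2, so x4 = x2. But 4 ≠ 3 — contradiction.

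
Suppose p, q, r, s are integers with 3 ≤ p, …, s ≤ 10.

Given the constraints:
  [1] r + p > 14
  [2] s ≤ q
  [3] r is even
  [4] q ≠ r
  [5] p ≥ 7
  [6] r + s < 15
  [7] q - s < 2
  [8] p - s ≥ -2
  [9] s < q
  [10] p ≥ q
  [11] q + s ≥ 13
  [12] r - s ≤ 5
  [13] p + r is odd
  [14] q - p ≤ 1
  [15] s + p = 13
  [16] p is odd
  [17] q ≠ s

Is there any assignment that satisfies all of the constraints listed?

The assignment p = 7, q = 7, r = 8, s = 6 works:
  constraint 1 holds since r + p = 15.
  constraint 6 holds since r + s = 14.
The rest check out directly.

Satisfiable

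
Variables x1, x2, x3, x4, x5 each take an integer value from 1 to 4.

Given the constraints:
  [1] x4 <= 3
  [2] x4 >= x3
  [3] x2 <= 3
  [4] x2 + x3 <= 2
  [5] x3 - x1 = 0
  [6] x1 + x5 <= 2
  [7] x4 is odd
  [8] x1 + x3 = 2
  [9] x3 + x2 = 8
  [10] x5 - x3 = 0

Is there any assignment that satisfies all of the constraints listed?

Unsatisfiable

From constraints 1 and 2: x3 ≤ x4 ≤ 3. From constraint 3: x2 ≤ 3. Hence x3 + x2 ≤ 6. But constraint 9 requires x3 + x2 = 8, and 8 > 6. Contradiction.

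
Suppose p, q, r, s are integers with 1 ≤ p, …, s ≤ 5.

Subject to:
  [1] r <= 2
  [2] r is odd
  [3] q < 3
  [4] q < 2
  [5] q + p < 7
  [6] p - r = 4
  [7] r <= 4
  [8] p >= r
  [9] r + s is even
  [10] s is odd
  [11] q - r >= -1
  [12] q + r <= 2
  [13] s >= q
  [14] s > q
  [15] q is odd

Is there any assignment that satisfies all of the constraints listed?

One satisfying assignment is p = 5, q = 1, r = 1, s = 5.
For the less obvious constraints — constraint 5: q + p = 6; constraint 6: p - r = 4 — and the others hold by inspection.

Satisfiable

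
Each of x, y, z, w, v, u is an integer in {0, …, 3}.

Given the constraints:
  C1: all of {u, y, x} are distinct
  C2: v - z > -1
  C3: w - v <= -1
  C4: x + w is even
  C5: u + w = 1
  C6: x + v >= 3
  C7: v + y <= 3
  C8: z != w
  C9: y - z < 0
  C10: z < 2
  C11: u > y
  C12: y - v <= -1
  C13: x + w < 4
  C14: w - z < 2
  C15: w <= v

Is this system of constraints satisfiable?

Setting (x, y, z, w, v, u) = (2, 0, 1, 0, 1, 1) satisfies everything: constraint 2: v - z = 0; constraint 3: w - v = -1; constraint 5: u + w = 1, and the others follow.

Satisfiable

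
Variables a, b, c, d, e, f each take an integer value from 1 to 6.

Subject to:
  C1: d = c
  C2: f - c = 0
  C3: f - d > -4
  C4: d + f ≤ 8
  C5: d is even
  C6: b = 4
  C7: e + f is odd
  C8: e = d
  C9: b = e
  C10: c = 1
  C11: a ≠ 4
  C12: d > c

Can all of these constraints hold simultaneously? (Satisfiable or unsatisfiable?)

Constraint 6 fixes b = 4 and constraint 10 fixes c = 1. Constraints 1, 8, and 9 give b = e = d = c, so b = c. But 4 ≠ 1 — contradiction.

Unsatisfiable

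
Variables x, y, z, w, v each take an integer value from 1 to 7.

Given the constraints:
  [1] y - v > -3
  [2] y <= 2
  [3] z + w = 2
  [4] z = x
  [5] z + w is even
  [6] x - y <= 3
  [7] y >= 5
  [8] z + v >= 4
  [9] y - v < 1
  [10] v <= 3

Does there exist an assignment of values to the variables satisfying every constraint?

Unsatisfiable

From constraint 7: y ≥ 5. From constraint 2: y ≤ 2. But 2 < 5, so no value of y works.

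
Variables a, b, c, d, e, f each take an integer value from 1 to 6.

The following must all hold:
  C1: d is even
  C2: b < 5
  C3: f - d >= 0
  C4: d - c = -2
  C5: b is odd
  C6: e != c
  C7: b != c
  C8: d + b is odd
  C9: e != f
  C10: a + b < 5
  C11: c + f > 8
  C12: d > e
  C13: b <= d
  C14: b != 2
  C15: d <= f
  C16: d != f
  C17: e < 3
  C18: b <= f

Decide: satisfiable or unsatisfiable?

The assignment a = 2, b = 1, c = 6, d = 4, e = 1, f = 5 works:
  constraint 3 holds since f - d = 1.
  constraint 4 holds since d - c = -2.
  constraint 10 holds since a + b = 3.
The rest check out directly.

Satisfiable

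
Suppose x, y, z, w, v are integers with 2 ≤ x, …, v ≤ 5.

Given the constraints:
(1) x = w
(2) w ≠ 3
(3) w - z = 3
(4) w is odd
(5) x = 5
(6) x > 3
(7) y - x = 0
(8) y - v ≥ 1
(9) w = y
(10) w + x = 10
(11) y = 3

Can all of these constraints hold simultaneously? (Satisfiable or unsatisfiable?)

Unsatisfiable

Constraint 5 fixes x = 5 and constraint 11 fixes y = 3. Constraints 1 and 9 give x = w = y, so x = y. But 5 ≠ 3 — contradiction.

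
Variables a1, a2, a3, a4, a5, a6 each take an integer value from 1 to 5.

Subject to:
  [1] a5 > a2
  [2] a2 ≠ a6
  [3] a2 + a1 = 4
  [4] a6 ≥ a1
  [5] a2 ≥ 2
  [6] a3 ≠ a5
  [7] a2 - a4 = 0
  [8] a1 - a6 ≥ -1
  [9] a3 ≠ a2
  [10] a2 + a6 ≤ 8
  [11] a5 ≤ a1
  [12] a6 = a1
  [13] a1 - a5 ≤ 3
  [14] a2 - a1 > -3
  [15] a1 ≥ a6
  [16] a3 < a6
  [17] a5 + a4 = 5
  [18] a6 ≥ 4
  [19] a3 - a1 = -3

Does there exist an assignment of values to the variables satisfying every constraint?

From constraint 5: a2 ≥ 2. From constraints 15 and 18: a1 ≥ a6 ≥ 4. Hence a2 + a1 ≥ 6. But constraint 3 requires a2 + a1 = 4, and 4 < 6. Contradiction.

Unsatisfiable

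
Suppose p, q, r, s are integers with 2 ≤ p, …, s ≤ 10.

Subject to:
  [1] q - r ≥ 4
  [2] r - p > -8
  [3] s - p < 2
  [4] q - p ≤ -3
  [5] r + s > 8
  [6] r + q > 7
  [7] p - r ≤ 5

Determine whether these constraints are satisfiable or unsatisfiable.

Constraints 1, 4, and 7 give p − q ≥ 3, q − r ≥ 4, r − p ≥ -5.
Adding all 3 inequalities: the left sides telescope to 0, and the right sides sum to 3 + 4 + (-5) = 2. So 0 ≥ 2, which is false.

Unsatisfiable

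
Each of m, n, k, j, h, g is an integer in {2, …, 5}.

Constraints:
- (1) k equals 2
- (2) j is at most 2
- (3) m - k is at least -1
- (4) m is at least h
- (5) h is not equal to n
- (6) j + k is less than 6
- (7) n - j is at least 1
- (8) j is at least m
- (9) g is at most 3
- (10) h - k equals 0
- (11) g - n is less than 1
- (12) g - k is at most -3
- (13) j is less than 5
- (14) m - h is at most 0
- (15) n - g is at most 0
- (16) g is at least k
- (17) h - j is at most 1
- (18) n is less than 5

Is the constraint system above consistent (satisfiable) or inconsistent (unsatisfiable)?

Constraints 3, 7, 12, 14, 15, and 17 give g − n ≥ 0, n − j ≥ 1, j − h ≥ -1, h − m ≥ 0, m − k ≥ -1, k − g ≥ 3.
Adding all 6 inequalities: the left sides telescope to 0, and the right sides sum to 0 + 1 + (-1) + 0 + (-1) + 3 = 2. So 0 ≥ 2, which is false.

Unsatisfiable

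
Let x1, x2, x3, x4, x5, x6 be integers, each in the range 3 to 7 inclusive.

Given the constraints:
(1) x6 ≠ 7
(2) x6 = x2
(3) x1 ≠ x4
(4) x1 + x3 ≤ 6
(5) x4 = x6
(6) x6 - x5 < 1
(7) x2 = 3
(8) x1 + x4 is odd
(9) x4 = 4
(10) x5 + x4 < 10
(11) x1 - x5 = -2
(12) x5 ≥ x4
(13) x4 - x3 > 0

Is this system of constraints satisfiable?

Constraint 9 fixes x4 = 4 and constraint 7 fixes x2 = 3. Constraints 2 and 5 give x4 = x6 = x2, so x4 = x2. But 4 ≠ 3 — contradiction.

Unsatisfiable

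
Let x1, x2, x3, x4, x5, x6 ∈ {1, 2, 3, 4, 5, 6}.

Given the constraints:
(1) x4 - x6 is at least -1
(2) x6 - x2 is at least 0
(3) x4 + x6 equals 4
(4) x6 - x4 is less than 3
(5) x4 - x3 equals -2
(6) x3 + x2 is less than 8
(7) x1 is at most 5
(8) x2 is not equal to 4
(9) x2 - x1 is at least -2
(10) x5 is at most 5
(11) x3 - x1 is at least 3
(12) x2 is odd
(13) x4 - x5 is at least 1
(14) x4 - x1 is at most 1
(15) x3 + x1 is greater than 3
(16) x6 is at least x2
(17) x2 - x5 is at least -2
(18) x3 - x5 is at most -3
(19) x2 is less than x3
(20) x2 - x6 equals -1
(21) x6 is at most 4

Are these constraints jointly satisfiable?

Constraints 1, 2, 11, 14, 17, and 18 give x1 − x4 ≥ -1, x4 − x6 ≥ -1, x6 − x2 ≥ 0, x2 − x5 ≥ -2, x5 − x3 ≥ 3, x3 − x1 ≥ 3.
Adding all 6 inequalities: the left sides telescope to 0, and the right sides sum to (-1) + (-1) + 0 + (-2) + 3 + 3 = 2. So 0 ≥ 2, which is false.

Unsatisfiable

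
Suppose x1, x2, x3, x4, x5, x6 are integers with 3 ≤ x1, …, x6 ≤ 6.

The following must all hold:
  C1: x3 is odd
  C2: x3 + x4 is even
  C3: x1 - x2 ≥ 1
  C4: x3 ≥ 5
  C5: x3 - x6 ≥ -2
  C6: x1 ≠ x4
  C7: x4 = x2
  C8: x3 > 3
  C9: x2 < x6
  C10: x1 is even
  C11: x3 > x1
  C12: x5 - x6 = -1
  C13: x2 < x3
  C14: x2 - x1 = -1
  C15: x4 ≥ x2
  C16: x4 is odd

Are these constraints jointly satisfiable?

Satisfiable

One satisfying assignment is x1 = 4, x2 = 3, x3 = 5, x4 = 3, x5 = 4, x6 = 5.
For the less obvious constraints — constraint 3: x1 - x2 = 1; constraint 5: x3 - x6 = 0; constraint 12: x5 - x6 = -1 — and the others hold by inspection.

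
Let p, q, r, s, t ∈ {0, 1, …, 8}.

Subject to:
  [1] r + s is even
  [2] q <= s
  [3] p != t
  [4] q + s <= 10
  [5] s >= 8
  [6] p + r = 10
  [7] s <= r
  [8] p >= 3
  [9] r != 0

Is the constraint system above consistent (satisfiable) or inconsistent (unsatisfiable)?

Unsatisfiable

From constraint 8: p ≥ 3. From constraints 5 and 7: r ≥ s ≥ 8. Hence p + r ≥ 11. But constraint 6 requires p + r = 10, and 10 < 11. Contradiction.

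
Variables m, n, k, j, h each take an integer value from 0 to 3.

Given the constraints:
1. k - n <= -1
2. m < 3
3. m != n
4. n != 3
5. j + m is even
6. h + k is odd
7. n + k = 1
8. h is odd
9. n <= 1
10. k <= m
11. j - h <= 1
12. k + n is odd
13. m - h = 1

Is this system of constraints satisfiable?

Take m = 2, n = 1, k = 0, j = 2, h = 1. Then constraint 1: k - n = -1; constraint 7: n + k = 1; constraint 11: j - h = 1, and every other listed constraint is also met.

Satisfiable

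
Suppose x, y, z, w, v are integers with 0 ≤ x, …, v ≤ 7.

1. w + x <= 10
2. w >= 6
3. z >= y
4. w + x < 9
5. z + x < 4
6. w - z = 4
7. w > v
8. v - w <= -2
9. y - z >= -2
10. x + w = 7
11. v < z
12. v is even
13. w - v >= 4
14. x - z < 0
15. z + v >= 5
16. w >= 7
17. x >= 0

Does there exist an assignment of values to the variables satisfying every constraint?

Take x = 0, y = 2, z = 3, w = 7, v = 2. Then constraint 1: w + x = 7; constraint 4: w + x = 7; constraint 5: z + x = 3, and every other listed constraint is also met.

Satisfiable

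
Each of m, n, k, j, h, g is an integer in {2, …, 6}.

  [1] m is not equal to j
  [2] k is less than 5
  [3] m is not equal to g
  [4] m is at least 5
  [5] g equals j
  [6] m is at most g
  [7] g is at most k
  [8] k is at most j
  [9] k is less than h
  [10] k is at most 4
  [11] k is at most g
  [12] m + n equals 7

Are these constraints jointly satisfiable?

Unsatisfiable

From constraints 4 and 6: g ≥ m and m ≥ 5, so g ≥ 5. From constraints 7 and 10: g ≤ k and k ≤ 4, so g ≤ 4. But 4 < 5, so no value of g works.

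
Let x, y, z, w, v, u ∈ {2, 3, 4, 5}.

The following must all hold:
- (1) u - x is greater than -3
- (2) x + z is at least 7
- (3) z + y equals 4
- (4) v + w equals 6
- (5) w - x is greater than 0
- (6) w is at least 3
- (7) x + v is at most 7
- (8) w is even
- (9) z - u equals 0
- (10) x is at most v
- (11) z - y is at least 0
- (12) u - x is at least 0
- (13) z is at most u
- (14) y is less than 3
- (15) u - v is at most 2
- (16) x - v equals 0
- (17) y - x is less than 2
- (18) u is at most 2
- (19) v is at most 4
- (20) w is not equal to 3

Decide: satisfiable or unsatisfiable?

From constraints 10 and 19: x ≤ v ≤ 4. From constraints 13 and 18: z ≤ u ≤ 2. Hence x + z ≤ 6. But constraint 2 requires x + z ≥ 7, and 7 > 6. Contradiction.

Unsatisfiable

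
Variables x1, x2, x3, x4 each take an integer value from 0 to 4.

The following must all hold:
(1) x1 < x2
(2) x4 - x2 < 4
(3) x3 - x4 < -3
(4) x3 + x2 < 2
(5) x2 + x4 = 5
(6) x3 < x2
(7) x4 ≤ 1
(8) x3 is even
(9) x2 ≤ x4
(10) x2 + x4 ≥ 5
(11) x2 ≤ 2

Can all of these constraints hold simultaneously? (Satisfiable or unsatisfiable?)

Unsatisfiable

From constraint 11: x2 ≤ 2. From constraint 7: x4 ≤ 1. Hence x2 + x4 ≤ 3. But constraint 10 requires x2 + x4 ≥ 5, and 5 > 3. Contradiction.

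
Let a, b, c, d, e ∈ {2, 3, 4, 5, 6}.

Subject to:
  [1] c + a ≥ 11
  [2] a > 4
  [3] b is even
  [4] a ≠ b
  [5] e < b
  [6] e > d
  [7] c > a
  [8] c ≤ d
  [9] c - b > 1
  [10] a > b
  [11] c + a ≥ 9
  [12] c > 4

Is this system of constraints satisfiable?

Constraints 5, 6, 7, 8, and 10 give d < e, e < b, b < a, a < c, c ≤ d. Chaining: d < e < b < a < c ≤ d, which forces d < d — impossible.

Unsatisfiable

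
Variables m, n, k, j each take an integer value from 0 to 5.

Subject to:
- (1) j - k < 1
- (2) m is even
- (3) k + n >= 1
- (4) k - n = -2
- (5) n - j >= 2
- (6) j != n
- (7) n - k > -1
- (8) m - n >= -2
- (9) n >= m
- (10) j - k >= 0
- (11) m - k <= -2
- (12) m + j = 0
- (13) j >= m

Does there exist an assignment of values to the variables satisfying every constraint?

Constraints 5, 8, 10, and 11 give n − j ≥ 2, j − k ≥ 0, k − m ≥ 2, m − n ≥ -2.
Adding all 4 inequalities: the left sides telescope to 0, and the right sides sum to 2 + 0 + 2 + (-2) = 2. So 0 ≥ 2, which is false.

Unsatisfiable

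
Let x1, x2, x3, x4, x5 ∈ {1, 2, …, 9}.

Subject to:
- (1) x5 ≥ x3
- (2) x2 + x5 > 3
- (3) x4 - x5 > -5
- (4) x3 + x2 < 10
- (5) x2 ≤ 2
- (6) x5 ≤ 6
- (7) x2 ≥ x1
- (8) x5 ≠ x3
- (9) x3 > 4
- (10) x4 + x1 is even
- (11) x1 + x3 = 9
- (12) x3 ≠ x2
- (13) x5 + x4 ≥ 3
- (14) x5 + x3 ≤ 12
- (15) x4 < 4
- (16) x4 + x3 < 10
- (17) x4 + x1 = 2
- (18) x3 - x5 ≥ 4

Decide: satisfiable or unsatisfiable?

Unsatisfiable

From constraints 5 and 7: x1 ≤ x2 ≤ 2. From constraints 1 and 6: x3 ≤ x5 ≤ 6. Hence x1 + x3 ≤ 8. But constraint 11 requires x1 + x3 = 9, and 9 > 8. Contradiction.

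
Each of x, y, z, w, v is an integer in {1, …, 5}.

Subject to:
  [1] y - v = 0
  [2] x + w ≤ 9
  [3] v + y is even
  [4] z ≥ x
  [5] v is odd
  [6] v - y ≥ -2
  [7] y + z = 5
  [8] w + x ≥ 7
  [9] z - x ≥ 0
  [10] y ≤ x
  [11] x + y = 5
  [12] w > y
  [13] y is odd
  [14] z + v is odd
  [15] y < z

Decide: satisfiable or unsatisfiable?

Satisfiable

Try x = 4, y = 1, z = 4, w = 5, v = 1.
Check constraint 1: y - v = 0; constraint 2: x + w = 9; constraint 6: v - y = 0. The remaining constraints are straightforward to verify.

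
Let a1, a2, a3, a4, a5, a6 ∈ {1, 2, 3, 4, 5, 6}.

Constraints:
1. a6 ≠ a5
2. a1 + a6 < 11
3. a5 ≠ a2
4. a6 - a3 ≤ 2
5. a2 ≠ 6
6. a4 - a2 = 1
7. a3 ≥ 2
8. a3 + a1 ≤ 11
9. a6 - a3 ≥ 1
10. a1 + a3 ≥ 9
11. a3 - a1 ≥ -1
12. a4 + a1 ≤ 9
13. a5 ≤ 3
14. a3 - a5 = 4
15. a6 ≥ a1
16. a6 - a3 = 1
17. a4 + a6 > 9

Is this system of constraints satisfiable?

Satisfiable

Take a1 = 4, a2 = 4, a3 = 5, a4 = 5, a5 = 1, a6 = 6. Then constraint 2: a1 + a6 = 10; constraint 4: a6 - a3 = 1; constraint 6: a4 - a2 = 1, and every other listed constraint is also met.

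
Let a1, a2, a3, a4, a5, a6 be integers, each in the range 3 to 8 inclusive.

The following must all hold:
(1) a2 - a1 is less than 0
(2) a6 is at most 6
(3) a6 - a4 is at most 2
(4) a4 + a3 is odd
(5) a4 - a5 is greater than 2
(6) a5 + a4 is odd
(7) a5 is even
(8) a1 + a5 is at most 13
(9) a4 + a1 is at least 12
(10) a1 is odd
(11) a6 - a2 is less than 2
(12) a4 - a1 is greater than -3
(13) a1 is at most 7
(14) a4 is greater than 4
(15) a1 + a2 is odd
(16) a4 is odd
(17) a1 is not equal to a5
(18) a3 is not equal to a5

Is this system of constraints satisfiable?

Satisfiable

Setting (a1, a2, a3, a4, a5, a6) = (7, 6, 8, 7, 4, 6) satisfies everything: constraint 1: a2 - a1 = -1; constraint 3: a6 - a4 = -1, and the others follow.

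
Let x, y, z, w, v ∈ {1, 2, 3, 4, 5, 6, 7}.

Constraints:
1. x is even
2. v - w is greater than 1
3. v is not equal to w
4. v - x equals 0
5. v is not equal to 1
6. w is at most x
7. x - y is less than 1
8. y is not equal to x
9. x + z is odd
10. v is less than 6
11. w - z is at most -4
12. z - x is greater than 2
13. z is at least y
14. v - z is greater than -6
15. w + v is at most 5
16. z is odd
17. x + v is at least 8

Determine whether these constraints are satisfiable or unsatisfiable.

Satisfiable

The assignment x = 4, y = 6, z = 7, w = 1, v = 4 works:
  constraint 2 holds since v - w = 3.
  constraint 4 holds since v - x = 0.
The rest check out directly.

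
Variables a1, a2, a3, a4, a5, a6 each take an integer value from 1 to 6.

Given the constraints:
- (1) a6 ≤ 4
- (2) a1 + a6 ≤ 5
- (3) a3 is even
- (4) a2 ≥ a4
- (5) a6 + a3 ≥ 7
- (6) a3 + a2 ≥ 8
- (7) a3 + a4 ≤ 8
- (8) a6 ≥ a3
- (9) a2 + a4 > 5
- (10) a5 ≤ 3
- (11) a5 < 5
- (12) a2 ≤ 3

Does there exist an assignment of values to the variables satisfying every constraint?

From constraints 1 and 8: a3 ≤ a6 ≤ 4. From constraint 12: a2 ≤ 3. Hence a3 + a2 ≤ 7. But constraint 6 requires a3 + a2 ≥ 8, and 8 > 7. Contradiction.

Unsatisfiable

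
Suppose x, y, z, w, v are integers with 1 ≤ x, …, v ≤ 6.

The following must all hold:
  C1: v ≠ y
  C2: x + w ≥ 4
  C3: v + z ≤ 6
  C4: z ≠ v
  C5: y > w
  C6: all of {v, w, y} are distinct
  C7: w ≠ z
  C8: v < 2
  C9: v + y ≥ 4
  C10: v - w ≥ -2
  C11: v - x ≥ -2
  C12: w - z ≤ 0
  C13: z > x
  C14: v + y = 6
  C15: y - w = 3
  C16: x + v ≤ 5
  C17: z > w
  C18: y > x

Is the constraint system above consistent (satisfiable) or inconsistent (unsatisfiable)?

Satisfiable

The assignment x = 3, y = 5, z = 4, w = 2, v = 1 works:
  constraint 2 holds since x + w = 5.
  constraint 3 holds since v + z = 5.
  constraint 9 holds since v + y = 6.
The rest check out directly.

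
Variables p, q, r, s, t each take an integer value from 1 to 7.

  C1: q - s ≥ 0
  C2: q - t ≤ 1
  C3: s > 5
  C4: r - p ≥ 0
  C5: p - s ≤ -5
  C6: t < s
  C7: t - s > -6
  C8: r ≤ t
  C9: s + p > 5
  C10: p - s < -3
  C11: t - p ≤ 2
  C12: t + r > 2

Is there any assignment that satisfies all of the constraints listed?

Unsatisfiable

Constraints 1, 2, 5, and 11 give p − t ≥ -2, t − q ≥ -1, q − s ≥ 0, s − p ≥ 5.
Adding all 4 inequalities: the left sides telescope to 0, and the right sides sum to (-2) + (-1) + 0 + 5 = 2. So 0 ≥ 2, which is false.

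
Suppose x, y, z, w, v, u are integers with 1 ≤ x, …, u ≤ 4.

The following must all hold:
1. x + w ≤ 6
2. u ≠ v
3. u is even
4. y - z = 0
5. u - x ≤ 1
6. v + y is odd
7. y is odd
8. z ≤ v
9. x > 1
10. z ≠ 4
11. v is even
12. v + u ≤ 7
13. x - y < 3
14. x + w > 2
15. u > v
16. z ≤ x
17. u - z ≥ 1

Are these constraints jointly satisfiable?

Take x = 3, y = 1, z = 1, w = 1, v = 2, u = 4. Then constraint 1: x + w = 4; constraint 4: y - z = 0; constraint 5: u - x = 1, and every other listed constraint is also met.

Satisfiable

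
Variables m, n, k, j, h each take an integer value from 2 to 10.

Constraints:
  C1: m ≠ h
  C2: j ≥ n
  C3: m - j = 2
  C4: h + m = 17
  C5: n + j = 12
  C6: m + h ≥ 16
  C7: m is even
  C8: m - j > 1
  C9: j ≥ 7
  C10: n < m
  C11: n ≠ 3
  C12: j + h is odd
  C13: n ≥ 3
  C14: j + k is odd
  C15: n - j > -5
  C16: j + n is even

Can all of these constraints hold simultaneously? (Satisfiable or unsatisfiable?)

Satisfiable

One satisfying assignment is m = 10, n = 4, k = 5, j = 8, h = 7.
For the less obvious constraints — constraint 3: m - j = 2; constraint 4: h + m = 17 — and the others hold by inspection.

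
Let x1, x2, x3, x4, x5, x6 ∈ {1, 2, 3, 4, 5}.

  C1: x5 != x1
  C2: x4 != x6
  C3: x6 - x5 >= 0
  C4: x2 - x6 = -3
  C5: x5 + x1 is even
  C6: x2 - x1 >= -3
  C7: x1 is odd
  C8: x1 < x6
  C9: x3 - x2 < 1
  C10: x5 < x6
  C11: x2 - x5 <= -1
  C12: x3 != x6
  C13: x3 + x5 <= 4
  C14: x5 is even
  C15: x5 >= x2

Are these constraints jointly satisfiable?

Constraint 14 makes x5 even and constraint 7 makes x1 odd, so x5 + x1 must be odd. Constraint 5 says x5 + x1 is even — contradiction.

Unsatisfiable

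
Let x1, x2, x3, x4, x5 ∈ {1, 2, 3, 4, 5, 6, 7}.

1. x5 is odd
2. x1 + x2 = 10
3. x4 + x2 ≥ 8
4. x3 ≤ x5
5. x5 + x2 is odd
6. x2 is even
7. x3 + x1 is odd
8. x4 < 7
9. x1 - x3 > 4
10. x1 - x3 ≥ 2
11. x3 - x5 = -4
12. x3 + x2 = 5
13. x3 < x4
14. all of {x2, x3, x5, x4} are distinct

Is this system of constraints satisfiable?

Satisfiable

The assignment x1 = 6, x2 = 4, x3 = 1, x4 = 6, x5 = 5 works:
  constraint 2 holds since x1 + x2 = 10.
  constraint 3 holds since x4 + x2 = 10.
  constraint 9 holds since x1 - x3 = 5.
The rest check out directly.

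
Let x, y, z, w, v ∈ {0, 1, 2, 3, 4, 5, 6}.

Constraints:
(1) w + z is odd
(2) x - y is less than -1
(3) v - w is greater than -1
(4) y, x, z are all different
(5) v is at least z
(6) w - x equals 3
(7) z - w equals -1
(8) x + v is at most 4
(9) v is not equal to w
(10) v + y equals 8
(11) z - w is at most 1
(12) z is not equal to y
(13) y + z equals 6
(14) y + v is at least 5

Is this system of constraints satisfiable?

Satisfiable

Take x = 0, y = 4, z = 2, w = 3, v = 4. Then constraint 2: x - y = -4; constraint 3: v - w = 1; constraint 6: w - x = 3, and every other listed constraint is also met.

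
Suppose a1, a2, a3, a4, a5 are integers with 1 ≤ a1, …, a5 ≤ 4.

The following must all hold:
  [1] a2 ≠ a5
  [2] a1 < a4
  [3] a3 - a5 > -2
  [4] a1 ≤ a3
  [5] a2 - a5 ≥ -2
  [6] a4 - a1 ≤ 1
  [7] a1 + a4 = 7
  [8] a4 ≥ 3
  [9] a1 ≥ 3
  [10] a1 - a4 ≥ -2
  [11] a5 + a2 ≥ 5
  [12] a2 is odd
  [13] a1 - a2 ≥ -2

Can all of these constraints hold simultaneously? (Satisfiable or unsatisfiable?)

Satisfiable

One satisfying assignment is a1 = 3, a2 = 3, a3 = 4, a4 = 4, a5 = 4.
For the less obvious constraints — constraint 3: a3 - a5 = 0; constraint 5: a2 - a5 = -1 — and the others hold by inspection.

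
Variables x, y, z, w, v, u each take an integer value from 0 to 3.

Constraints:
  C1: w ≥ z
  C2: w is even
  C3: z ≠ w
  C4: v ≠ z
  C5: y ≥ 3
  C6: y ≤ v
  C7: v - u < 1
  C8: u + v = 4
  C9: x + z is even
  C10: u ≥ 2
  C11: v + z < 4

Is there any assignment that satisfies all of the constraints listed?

Unsatisfiable

From constraint 10: u ≥ 2. From constraints 5 and 6: v ≥ y ≥ 3. Hence u + v ≥ 5. But constraint 8 requires u + v = 4, and 4 < 5. Contradiction.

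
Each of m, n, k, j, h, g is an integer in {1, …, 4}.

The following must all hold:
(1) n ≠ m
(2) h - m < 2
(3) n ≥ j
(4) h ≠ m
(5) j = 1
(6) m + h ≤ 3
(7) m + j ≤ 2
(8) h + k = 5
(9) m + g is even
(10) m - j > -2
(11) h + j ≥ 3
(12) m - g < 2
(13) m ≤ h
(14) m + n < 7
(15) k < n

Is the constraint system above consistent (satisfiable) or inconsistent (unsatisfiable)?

The assignment m = 1, n = 4, k = 3, j = 1, h = 2, g = 1 works:
  constraint 2 holds since h - m = 1.
  constraint 6 holds since m + h = 3.
The rest check out directly.

Satisfiable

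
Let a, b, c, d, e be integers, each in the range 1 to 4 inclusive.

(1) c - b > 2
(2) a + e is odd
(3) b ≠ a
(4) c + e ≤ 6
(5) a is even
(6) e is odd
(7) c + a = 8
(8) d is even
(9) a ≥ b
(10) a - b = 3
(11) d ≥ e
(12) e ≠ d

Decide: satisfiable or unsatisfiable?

One satisfying assignment is a = 4, b = 1, c = 4, d = 2, e = 1.
For the less obvious constraints — constraint 1: c - b = 3; constraint 4: c + e = 5 — and the others hold by inspection.

Satisfiable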